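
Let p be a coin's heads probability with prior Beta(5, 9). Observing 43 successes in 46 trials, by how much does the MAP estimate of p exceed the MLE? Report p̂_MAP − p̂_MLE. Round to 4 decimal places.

MAP − MLE = -0.1244

Posterior is Beta(48, 12); MAP = (48−1)/(60−2) = 47/58 ≈ 0.81034.
MLE ignores the prior: p̂_MLE = k/n = 43/46 ≈ 0.93478.
Difference = 47/58 − 43/46 = -83/667 ≈ -0.1244.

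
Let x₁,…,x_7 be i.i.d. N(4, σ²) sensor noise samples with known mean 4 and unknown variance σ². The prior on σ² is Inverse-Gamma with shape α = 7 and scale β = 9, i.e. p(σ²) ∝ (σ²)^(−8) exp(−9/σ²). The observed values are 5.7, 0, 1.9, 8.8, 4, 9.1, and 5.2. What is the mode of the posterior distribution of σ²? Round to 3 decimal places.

Sum of squared deviations about the known mean: SS = (5.7−4)² + (0−4)² + (1.9−4)² + (8.8−4)² + (4−4)² + (9.1−4)² + (5.2−4)² = 73.79.
The Normal likelihood contributes (σ²)^(−n/2) exp(−SS/(2σ²)), so the posterior is Inverse-Gamma(α + n/2, β + SS/2) = Inverse-Gamma(10.5, 45.895).
The mode of Inverse-Gamma(a, b) is b/(a+1) = 45.895/11.5 ≈ 3.991.

σ̂²_MAP = 3.991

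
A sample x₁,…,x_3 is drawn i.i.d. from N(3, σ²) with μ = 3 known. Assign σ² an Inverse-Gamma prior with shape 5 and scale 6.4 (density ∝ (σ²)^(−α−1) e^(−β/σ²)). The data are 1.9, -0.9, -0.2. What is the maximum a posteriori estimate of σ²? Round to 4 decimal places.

σ̂²_MAP = 2.6307

Sum of squared deviations about the known mean: SS = (1.9−3)² + (-0.9−3)² + (-0.2−3)² = 26.66.
The Normal likelihood contributes (σ²)^(−n/2) exp(−SS/(2σ²)), so the posterior is Inverse-Gamma(α + n/2, β + SS/2) = Inverse-Gamma(6.5, 19.73).
The mode of Inverse-Gamma(a, b) is b/(a+1) = 19.73/7.5 ≈ 2.6307.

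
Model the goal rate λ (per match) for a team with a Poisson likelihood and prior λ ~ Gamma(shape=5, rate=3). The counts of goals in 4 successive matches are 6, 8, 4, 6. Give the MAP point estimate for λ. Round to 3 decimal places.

λ̂_MAP = 4.000

Σxᵢ = 6+8+4+6 = 24, with n = 4.
Posterior ∝ λ^4e^(−3λ) · λ^24e^(−4λ) = λ^28e^(−7λ), i.e. Gamma(shape=29, rate=7).
The mode of a Gamma(a, b) with a ≥ 1 (shape–rate) is (a−1)/b = 28/7 ≈ 4.000.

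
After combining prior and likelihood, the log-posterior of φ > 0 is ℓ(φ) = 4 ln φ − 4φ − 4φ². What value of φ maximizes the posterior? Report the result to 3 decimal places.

ℓ'(φ) = 4/φ − 4 − 8φ. Setting this to zero and multiplying by φ: 8φ² + 4φ − 4 = 0.
φ = (−4 + √(4² + 4·8·4)) / (2·8) = (−4 + √144) / 16 = (−4 + 12)/16 = 1/2.
ℓ''(φ) = −4/φ² − 8 < 0, confirming a maximum.

φ̂_MAP = 0.500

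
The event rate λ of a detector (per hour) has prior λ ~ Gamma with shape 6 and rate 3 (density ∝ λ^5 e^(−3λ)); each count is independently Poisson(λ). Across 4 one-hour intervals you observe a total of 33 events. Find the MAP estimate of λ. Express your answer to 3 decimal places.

Σxᵢ = 33, n = 4.
Posterior ∝ λ^5e^(−3λ) · λ^33e^(−4λ) = λ^38e^(−7λ), i.e. Gamma(shape=39, rate=7).
The mode of a Gamma(a, b) with a ≥ 1 (shape–rate) is (a−1)/b = 38/7 ≈ 5.429.

λ̂_MAP = 5.429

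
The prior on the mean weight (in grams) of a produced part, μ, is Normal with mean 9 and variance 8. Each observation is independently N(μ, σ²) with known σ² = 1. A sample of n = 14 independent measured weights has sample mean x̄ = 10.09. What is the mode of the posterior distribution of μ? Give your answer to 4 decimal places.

μ̂_MAP = 10.0804

n = 14, x̄ = 10.09.
For a Normal prior and Normal likelihood with known variance, the posterior is Normal; its mode equals its mean, the precision-weighted average.
Prior precision 1/σ₀² = 1/8 = 0.125; data precision n/σ² = 14/1 = 14.
μ̂ = (0.125·9 + 14·10.09) / (0.125 + 14) = 142.385/14.125 = 28477/2825 ≈ 10.0804.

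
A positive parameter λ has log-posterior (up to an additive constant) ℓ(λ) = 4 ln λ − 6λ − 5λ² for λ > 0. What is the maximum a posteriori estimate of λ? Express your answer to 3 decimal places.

λ̂_MAP = 0.400

ℓ'(λ) = 4/λ − 6 − 10λ. Setting this to zero and multiplying by λ: 10λ² + 6λ − 4 = 0.
λ = (−6 + √(6² + 4·10·4)) / (2·10) = (−6 + √196) / 20 = (−6 + 14)/20 = 2/5.
ℓ''(λ) = −4/λ² − 10 < 0, confirming a maximum.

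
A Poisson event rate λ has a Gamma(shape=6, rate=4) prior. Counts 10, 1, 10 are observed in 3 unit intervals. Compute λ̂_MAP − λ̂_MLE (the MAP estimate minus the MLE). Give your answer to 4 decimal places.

Σxᵢ = 21. Posterior is Gamma(27, 7); MAP = (27−1)/7 = 26/7 ≈ 3.71429.
MLE = x̄ = 21/3 ≈ 7.00000.
Difference = 26/7 − 21/3 = -23/7 ≈ -3.2857.

MAP − MLE = -3.2857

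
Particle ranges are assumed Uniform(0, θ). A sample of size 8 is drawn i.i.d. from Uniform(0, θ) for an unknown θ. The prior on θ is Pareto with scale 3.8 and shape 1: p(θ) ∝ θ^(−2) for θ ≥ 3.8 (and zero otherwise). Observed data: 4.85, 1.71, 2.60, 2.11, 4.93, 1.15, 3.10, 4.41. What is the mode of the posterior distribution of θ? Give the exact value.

The Uniform(0, θ) likelihood is θ^(−n) for θ ≥ max(xᵢ), zero otherwise. Here max(xᵢ) = 4.93.
Posterior ∝ θ^(−2) · θ^(−8) = θ^(−10) on θ ≥ max(3.8, 4.93) = 4.93.
This density is strictly decreasing in θ, so the posterior mode lies at the lower boundary of the support.

θ̂_MAP = 4.93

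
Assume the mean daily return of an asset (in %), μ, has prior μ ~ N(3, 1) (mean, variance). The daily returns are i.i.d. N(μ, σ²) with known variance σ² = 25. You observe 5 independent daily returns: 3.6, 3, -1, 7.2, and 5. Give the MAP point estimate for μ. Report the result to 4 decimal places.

μ̂_MAP = 3.0933

n = 5; x̄ = (3.6 + 3 + (-1) + 7.2 + 5)/5 = 17.8/5 = 3.56.
For a Normal prior and Normal likelihood with known variance, the posterior is Normal; its mode equals its mean, the precision-weighted average.
Prior precision 1/σ₀² = 1/1 = 1; data precision n/σ² = 5/25 = 0.2.
μ̂ = (1·3 + 0.2·3.56) / (1 + 0.2) = 3.712/1.2 = 232/75 ≈ 3.0933.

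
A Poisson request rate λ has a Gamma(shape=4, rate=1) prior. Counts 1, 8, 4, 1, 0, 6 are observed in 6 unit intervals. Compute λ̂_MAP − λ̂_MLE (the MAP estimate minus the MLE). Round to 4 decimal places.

MAP − MLE = -0.0476

Σxᵢ = 20. Posterior is Gamma(24, 7); MAP = (24−1)/7 = 23/7 ≈ 3.28571.
MLE = x̄ = 20/6 ≈ 3.33333.
Difference = 23/7 − 20/6 = -1/21 ≈ -0.0476.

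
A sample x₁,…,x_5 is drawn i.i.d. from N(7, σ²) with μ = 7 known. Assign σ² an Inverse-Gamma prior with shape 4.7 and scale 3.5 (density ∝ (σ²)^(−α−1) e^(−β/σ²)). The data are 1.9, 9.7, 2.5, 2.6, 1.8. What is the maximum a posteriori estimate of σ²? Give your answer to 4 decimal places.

Sum of squared deviations about the known mean: SS = (1.9−7)² + (9.7−7)² + (2.5−7)² + (2.6−7)² + (1.8−7)² = 99.95.
The Normal likelihood contributes (σ²)^(−n/2) exp(−SS/(2σ²)), so the posterior is Inverse-Gamma(α + n/2, β + SS/2) = Inverse-Gamma(7.2, 53.475).
The mode of Inverse-Gamma(a, b) is b/(a+1) = 53.475/8.2 ≈ 6.5213.

σ̂²_MAP = 6.5213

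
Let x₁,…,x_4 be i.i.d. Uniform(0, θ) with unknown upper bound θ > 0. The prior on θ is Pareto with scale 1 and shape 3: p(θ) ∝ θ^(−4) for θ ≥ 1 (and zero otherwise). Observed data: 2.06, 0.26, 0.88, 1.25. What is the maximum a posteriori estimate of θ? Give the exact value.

θ̂_MAP = 2.06

The Uniform(0, θ) likelihood is θ^(−n) for θ ≥ max(xᵢ), zero otherwise. Here max(xᵢ) = 2.06.
Posterior ∝ θ^(−4) · θ^(−4) = θ^(−8) on θ ≥ max(1, 2.06) = 2.06.
This density is strictly decreasing in θ, so the posterior mode lies at the lower boundary of the support.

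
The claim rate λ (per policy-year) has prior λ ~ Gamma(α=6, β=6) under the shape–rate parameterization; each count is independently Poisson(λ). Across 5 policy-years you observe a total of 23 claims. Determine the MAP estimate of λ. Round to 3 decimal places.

λ̂_MAP = 2.545

Σxᵢ = 23, n = 5.
Posterior ∝ λ^5e^(−6λ) · λ^23e^(−5λ) = λ^28e^(−11λ), i.e. Gamma(shape=29, rate=11).
The mode of a Gamma(a, b) with a ≥ 1 (shape–rate) is (a−1)/b = 28/11 ≈ 2.545.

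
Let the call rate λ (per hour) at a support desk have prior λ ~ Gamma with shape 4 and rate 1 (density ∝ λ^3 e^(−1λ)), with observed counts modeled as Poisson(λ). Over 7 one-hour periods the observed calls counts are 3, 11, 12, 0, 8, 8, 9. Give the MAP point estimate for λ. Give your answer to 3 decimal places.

Σxᵢ = 3+11+12+0+8+8+9 = 51, with n = 7.
Posterior ∝ λ^3e^(−1λ) · λ^51e^(−7λ) = λ^54e^(−8λ), i.e. Gamma(shape=55, rate=8).
The mode of a Gamma(a, b) with a ≥ 1 (shape–rate) is (a−1)/b = 54/8 ≈ 6.750.

λ̂_MAP = 6.750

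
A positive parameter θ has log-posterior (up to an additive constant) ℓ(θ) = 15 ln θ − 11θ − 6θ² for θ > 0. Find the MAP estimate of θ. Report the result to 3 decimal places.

ℓ'(θ) = 15/θ − 11 − 12θ. Setting this to zero and multiplying by θ: 12θ² + 11θ − 15 = 0.
θ = (−11 + √(11² + 4·12·15)) / (2·12) = (−11 + √841) / 24 = (−11 + 29)/24 = 3/4.
ℓ''(θ) = −15/θ² − 12 < 0, confirming a maximum.

θ̂_MAP = 0.750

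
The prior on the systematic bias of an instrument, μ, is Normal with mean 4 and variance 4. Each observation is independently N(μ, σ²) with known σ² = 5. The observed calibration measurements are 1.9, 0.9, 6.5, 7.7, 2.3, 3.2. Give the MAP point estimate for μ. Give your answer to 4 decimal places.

n = 6; x̄ = (1.9 + 0.9 + 6.5 + 7.7 + 2.3 + 3.2)/6 = 22.5/6 = 3.75.
For a Normal prior and Normal likelihood with known variance, the posterior is Normal; its mode equals its mean, the precision-weighted average.
Prior precision 1/σ₀² = 1/4 = 0.25; data precision n/σ² = 6/5 = 1.2.
μ̂ = (0.25·4 + 1.2·3.75) / (0.25 + 1.2) = 5.5/1.45 = 110/29 ≈ 3.7931.

μ̂_MAP = 3.7931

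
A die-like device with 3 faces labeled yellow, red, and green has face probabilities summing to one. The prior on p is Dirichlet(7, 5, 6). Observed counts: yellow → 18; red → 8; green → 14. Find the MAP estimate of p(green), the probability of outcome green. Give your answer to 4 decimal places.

MAP estimate of p(green) = 0.3455

The posterior is Dirichlet(αᵢ + nᵢ) = Dirichlet(25, 13, 20).
For a Dirichlet(a₁,…,a_K) with all aᵢ > 1, the mode has j-th component (aⱼ − 1)/(Σaᵢ − K).
Here Σaᵢ = 58 and K = 3, so p(green) = (20 − 1)/(58 − 3) = 19/55 ≈ 0.3455.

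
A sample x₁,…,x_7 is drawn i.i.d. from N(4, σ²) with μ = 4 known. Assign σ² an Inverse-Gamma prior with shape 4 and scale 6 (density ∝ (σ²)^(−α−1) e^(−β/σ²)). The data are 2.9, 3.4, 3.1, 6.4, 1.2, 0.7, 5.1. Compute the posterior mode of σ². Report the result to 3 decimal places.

σ̂²_MAP = 2.358

Sum of squared deviations about the known mean: SS = (2.9−4)² + (3.4−4)² + (3.1−4)² + (6.4−4)² + (1.2−4)² + (0.7−4)² + (5.1−4)² = 28.08.
The Normal likelihood contributes (σ²)^(−n/2) exp(−SS/(2σ²)), so the posterior is Inverse-Gamma(α + n/2, β + SS/2) = Inverse-Gamma(7.5, 20.04).
The mode of Inverse-Gamma(a, b) is b/(a+1) = 20.04/8.5 ≈ 2.358.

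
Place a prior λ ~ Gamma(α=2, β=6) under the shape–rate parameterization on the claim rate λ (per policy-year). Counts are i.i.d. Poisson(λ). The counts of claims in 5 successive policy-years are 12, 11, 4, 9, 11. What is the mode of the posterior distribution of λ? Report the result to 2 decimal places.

Σxᵢ = 12+11+4+9+11 = 47, with n = 5.
Posterior ∝ λe^(−6λ) · λ^47e^(−5λ) = λ^48e^(−11λ), i.e. Gamma(shape=49, rate=11).
The mode of a Gamma(a, b) with a ≥ 1 (shape–rate) is (a−1)/b = 48/11 ≈ 4.36.

λ̂_MAP = 4.36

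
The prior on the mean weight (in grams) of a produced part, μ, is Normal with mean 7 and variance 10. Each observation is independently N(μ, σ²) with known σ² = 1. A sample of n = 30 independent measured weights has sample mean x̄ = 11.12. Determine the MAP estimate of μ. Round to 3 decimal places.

μ̂_MAP = 11.106

n = 30, x̄ = 11.12.
For a Normal prior and Normal likelihood with known variance, the posterior is Normal; its mode equals its mean, the precision-weighted average.
Prior precision 1/σ₀² = 1/10 = 0.1; data precision n/σ² = 30/1 = 30.
μ̂ = (0.1·7 + 30·11.12) / (0.1 + 30) = 334.3/30.1 = 3343/301 ≈ 11.106.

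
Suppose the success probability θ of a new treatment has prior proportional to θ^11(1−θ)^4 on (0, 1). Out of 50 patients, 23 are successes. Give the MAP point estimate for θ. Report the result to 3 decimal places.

The prior density ∝ θ^11(1−θ)^4 is the kernel of Beta(12, 5).
Data: 23 successes in 50 trials. The binomial likelihood contributes θ^23(1−θ)^27, so the posterior is Beta(12+23, 5+27) = Beta(35, 32).
For Beta(a, b) with a, b > 1 the mode is (a−1)/(a+b−2) = 34/65 ≈ 0.523.

θ̂_MAP = 0.523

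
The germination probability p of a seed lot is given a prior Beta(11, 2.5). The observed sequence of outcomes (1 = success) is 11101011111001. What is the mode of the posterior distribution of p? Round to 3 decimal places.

p̂_MAP = 0.784

Prior: Beta(11, 2.5).
Data: 10 successes in 14 trials (from the sequence). The binomial likelihood contributes p^10(1−p)^4, so the posterior is Beta(11+10, 2.5+4) = Beta(21, 6.5).
For Beta(a, b) with a, b > 1 the mode is (a−1)/(a+b−2) = 20/25.5 ≈ 0.784.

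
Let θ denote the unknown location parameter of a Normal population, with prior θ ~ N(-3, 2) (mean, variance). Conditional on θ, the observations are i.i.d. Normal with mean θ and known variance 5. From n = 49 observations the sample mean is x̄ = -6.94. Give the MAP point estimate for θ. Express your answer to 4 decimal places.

n = 49, x̄ = -6.94.
For a Normal prior and Normal likelihood with known variance, the posterior is Normal; its mode equals its mean, the precision-weighted average.
Prior precision 1/σ₀² = 1/2 = 0.5; data precision n/σ² = 49/5 = 9.8.
θ̂ = (0.5·(-3) + 9.8·(-6.94)) / (0.5 + 9.8) = (-69.512)/10.3 = -17378/2575 ≈ -6.7487.

θ̂_MAP = -6.7487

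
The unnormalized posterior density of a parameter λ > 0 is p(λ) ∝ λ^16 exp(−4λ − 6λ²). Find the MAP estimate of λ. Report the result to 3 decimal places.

ℓ'(λ) = 16/λ − 4 − 12λ. Setting this to zero and multiplying by λ: 12λ² + 4λ − 16 = 0.
λ = (−4 + √(4² + 4·12·16)) / (2·12) = (−4 + √784) / 24 = (−4 + 28)/24 = 1.
ℓ''(λ) = −16/λ² − 12 < 0, confirming a maximum.

λ̂_MAP = 1.000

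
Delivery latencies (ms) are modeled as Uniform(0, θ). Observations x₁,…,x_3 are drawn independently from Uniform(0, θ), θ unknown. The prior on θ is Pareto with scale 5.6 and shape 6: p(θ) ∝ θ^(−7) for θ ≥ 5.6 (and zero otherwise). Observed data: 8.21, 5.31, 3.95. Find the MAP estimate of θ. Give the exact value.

θ̂_MAP = 8.21

The Uniform(0, θ) likelihood is θ^(−n) for θ ≥ max(xᵢ), zero otherwise. Here max(xᵢ) = 8.21.
Posterior ∝ θ^(−7) · θ^(−3) = θ^(−10) on θ ≥ max(5.6, 8.21) = 8.21.
This density is strictly decreasing in θ, so the posterior mode lies at the lower boundary of the support.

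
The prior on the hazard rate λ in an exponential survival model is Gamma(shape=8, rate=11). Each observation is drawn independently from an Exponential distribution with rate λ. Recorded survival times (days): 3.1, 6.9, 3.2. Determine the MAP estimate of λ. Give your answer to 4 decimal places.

The Exponential(rate=λ) likelihood is ∝ λ^n e^(−λΣtᵢ). Here n = 3 and Σtᵢ = 3.1 + 6.9 + 3.2 = 13.2.
Posterior ∝ λ^7e^(−11λ) · λ^3e^(−13.2λ) = λ^10e^(−24.2λ), i.e. Gamma(11, 24.2).
Mode = (a−1)/b = 10/24.2 ≈ 0.4132.

λ̂_MAP = 0.4132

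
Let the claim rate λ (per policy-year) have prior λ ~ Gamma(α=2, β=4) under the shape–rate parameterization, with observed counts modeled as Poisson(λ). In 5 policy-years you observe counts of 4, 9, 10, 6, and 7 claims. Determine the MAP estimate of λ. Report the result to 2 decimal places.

λ̂_MAP = 4.11

Σxᵢ = 4+9+10+6+7 = 36, with n = 5.
Posterior ∝ λe^(−4λ) · λ^36e^(−5λ) = λ^37e^(−9λ), i.e. Gamma(shape=38, rate=9).
The mode of a Gamma(a, b) with a ≥ 1 (shape–rate) is (a−1)/b = 37/9 ≈ 4.11.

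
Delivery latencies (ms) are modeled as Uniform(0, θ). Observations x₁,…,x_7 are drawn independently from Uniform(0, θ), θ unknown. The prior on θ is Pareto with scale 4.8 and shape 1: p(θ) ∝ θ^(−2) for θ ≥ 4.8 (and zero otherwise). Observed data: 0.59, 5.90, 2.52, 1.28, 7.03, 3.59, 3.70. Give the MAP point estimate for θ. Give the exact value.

The Uniform(0, θ) likelihood is θ^(−n) for θ ≥ max(xᵢ), zero otherwise. Here max(xᵢ) = 7.03.
Posterior ∝ θ^(−2) · θ^(−7) = θ^(−9) on θ ≥ max(4.8, 7.03) = 7.03.
This density is strictly decreasing in θ, so the posterior mode lies at the lower boundary of the support.

θ̂_MAP = 7.03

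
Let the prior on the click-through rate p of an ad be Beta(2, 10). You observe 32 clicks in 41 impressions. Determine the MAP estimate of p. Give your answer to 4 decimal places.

Prior: Beta(2, 10).
Data: 32 successes in 41 trials. The binomial likelihood contributes p^32(1−p)^9, so the posterior is Beta(2+32, 10+9) = Beta(34, 19).
For Beta(a, b) with a, b > 1 the mode is (a−1)/(a+b−2) = 33/51 ≈ 0.6471.

p̂_MAP = 0.6471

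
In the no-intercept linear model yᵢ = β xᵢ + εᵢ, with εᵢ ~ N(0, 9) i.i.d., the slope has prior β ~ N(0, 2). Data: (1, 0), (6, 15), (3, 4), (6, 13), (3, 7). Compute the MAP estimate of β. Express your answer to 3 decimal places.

log p(β | y) = −Σ(yᵢ − βxᵢ)²/(2·9) − β²/(2·2) + const.
Setting the derivative to zero: Σxᵢ(yᵢ − βxᵢ)/9 − β/2 = 0, so β = Σxᵢyᵢ / (Σxᵢ² + σ²/τ²).
Σxᵢyᵢ = 1·0 + 6·15 + 3·4 + 6·13 + 3·7 = 201; Σxᵢ² = 91; σ²/τ² = 4.5.
β̂_MAP = 201 / (91 + 4.5) = 201/95.5 ≈ 2.105.

β̂_MAP = 2.105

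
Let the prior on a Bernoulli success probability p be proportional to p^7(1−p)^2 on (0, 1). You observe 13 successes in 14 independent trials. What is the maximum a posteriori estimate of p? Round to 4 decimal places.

The prior density ∝ p^7(1−p)^2 is the kernel of Beta(8, 3).
Data: 13 successes in 14 trials. The binomial likelihood contributes p^13(1−p)^1, so the posterior is Beta(8+13, 3+1) = Beta(21, 4).
For Beta(a, b) with a, b > 1 the mode is (a−1)/(a+b−2) = 20/23 ≈ 0.8696.

p̂_MAP = 0.8696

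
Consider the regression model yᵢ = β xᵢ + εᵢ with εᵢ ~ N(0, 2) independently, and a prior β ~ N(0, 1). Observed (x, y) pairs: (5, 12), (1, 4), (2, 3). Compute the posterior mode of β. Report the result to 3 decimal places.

log p(β | y) = −Σ(yᵢ − βxᵢ)²/(2·2) − β²/(2·1) + const.
Setting the derivative to zero: Σxᵢ(yᵢ − βxᵢ)/2 − β/1 = 0, so β = Σxᵢyᵢ / (Σxᵢ² + σ²/τ²).
Σxᵢyᵢ = 5·12 + 1·4 + 2·3 = 70; Σxᵢ² = 30; σ²/τ² = 2.
β̂_MAP = 70 / (30 + 2) = 70/32 ≈ 2.188.

β̂_MAP = 2.188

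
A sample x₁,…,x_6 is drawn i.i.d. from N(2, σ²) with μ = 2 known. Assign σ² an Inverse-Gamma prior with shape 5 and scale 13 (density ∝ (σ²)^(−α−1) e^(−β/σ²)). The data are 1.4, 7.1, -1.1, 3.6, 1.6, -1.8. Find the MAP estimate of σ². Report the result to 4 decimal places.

σ̂²_MAP = 4.3967

Sum of squared deviations about the known mean: SS = (1.4−2)² + (7.1−2)² + (-1.1−2)² + (3.6−2)² + (1.6−2)² + (-1.8−2)² = 53.14.
The Normal likelihood contributes (σ²)^(−n/2) exp(−SS/(2σ²)), so the posterior is Inverse-Gamma(α + n/2, β + SS/2) = Inverse-Gamma(8, 39.57).
The mode of Inverse-Gamma(a, b) is b/(a+1) = 39.57/9 ≈ 4.3967.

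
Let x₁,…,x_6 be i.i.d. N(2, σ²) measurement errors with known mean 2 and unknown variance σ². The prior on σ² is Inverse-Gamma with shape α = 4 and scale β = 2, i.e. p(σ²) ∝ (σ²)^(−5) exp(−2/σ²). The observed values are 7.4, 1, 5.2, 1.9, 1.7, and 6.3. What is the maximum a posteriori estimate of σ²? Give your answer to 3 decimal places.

σ̂²_MAP = 3.937

Sum of squared deviations about the known mean: SS = (7.4−2)² + (1−2)² + (5.2−2)² + (1.9−2)² + (1.7−2)² + (6.3−2)² = 58.99.
The Normal likelihood contributes (σ²)^(−n/2) exp(−SS/(2σ²)), so the posterior is Inverse-Gamma(α + n/2, β + SS/2) = Inverse-Gamma(7, 31.495).
The mode of Inverse-Gamma(a, b) is b/(a+1) = 31.495/8 ≈ 3.937.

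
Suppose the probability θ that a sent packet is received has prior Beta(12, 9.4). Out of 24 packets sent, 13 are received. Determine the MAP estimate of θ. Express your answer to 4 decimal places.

Prior: Beta(12, 9.4).
Data: 13 successes in 24 trials. The binomial likelihood contributes θ^13(1−θ)^11, so the posterior is Beta(12+13, 9.4+11) = Beta(25, 20.4).
For Beta(a, b) with a, b > 1 the mode is (a−1)/(a+b−2) = 24/43.4 ≈ 0.5530.

θ̂_MAP = 0.5530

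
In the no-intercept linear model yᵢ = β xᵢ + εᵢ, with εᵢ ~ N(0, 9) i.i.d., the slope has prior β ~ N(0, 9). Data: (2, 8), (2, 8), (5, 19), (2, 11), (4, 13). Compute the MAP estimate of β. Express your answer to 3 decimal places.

β̂_MAP = 3.722

log p(β | y) = −Σ(yᵢ − βxᵢ)²/(2·9) − β²/(2·9) + const.
Setting the derivative to zero: Σxᵢ(yᵢ − βxᵢ)/9 − β/9 = 0, so β = Σxᵢyᵢ / (Σxᵢ² + σ²/τ²).
Σxᵢyᵢ = 2·8 + 2·8 + 5·19 + 2·11 + 4·13 = 201; Σxᵢ² = 53; σ²/τ² = 1.
β̂_MAP = 201 / (53 + 1) = 201/54 ≈ 3.722.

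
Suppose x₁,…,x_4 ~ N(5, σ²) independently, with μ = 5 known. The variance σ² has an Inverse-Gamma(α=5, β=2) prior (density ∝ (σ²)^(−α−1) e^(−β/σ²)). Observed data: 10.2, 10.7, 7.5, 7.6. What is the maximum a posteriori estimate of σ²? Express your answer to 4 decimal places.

σ̂²_MAP = 4.7838

Sum of squared deviations about the known mean: SS = (10.2−5)² + (10.7−5)² + (7.5−5)² + (7.6−5)² = 72.54.
The Normal likelihood contributes (σ²)^(−n/2) exp(−SS/(2σ²)), so the posterior is Inverse-Gamma(α + n/2, β + SS/2) = Inverse-Gamma(7, 38.27).
The mode of Inverse-Gamma(a, b) is b/(a+1) = 38.27/8 ≈ 4.7838.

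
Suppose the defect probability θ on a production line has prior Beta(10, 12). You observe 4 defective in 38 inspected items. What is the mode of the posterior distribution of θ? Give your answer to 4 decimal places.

θ̂_MAP = 0.2241

Prior: Beta(10, 12).
Data: 4 successes in 38 trials. The binomial likelihood contributes θ^4(1−θ)^34, so the posterior is Beta(10+4, 12+34) = Beta(14, 46).
For Beta(a, b) with a, b > 1 the mode is (a−1)/(a+b−2) = 13/58 ≈ 0.2241.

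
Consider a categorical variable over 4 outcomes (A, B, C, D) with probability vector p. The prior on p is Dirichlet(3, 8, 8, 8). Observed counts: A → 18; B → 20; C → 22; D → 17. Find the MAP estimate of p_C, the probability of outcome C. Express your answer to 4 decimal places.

MAP estimate of p_C = 0.2900

The posterior is Dirichlet(αᵢ + nᵢ) = Dirichlet(21, 28, 30, 25).
For a Dirichlet(a₁,…,a_K) with all aᵢ > 1, the mode has j-th component (aⱼ − 1)/(Σaᵢ − K).
Here Σaᵢ = 104 and K = 4, so p_C = (30 − 1)/(104 − 4) = 29/100 ≈ 0.2900.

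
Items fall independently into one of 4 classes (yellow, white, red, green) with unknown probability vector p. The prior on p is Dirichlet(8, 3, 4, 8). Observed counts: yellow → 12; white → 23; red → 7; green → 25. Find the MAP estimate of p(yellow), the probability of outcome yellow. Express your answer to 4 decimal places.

The posterior is Dirichlet(αᵢ + nᵢ) = Dirichlet(20, 26, 11, 33).
For a Dirichlet(a₁,…,a_K) with all aᵢ > 1, the mode has j-th component (aⱼ − 1)/(Σaᵢ − K).
Here Σaᵢ = 90 and K = 4, so p(yellow) = (20 − 1)/(90 − 4) = 19/86 ≈ 0.2209.

MAP estimate of p(yellow) = 0.2209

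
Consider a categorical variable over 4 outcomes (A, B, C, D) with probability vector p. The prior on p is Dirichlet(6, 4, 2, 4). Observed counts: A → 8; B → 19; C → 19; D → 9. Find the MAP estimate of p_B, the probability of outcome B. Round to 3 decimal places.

The posterior is Dirichlet(αᵢ + nᵢ) = Dirichlet(14, 23, 21, 13).
For a Dirichlet(a₁,…,a_K) with all aᵢ > 1, the mode has j-th component (aⱼ − 1)/(Σaᵢ − K).
Here Σaᵢ = 71 and K = 4, so p_B = (23 − 1)/(71 − 4) = 22/67 ≈ 0.328.

MAP estimate of p_B = 0.328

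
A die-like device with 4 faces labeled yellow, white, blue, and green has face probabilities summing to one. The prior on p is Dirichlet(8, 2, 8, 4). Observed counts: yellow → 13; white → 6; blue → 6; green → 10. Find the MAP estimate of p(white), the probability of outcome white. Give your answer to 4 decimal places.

MAP estimate of p(white) = 0.1321

The posterior is Dirichlet(αᵢ + nᵢ) = Dirichlet(21, 8, 14, 14).
For a Dirichlet(a₁,…,a_K) with all aᵢ > 1, the mode has j-th component (aⱼ − 1)/(Σaᵢ − K).
Here Σaᵢ = 57 and K = 4, so p(white) = (8 − 1)/(57 − 4) = 7/53 ≈ 0.1321.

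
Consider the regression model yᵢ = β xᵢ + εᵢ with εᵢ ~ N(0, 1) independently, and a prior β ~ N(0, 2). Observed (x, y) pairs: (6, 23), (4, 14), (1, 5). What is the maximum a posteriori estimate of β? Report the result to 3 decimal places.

β̂_MAP = 3.720

log p(β | y) = −Σ(yᵢ − βxᵢ)²/(2·1) − β²/(2·2) + const.
Setting the derivative to zero: Σxᵢ(yᵢ − βxᵢ)/1 − β/2 = 0, so β = Σxᵢyᵢ / (Σxᵢ² + σ²/τ²).
Σxᵢyᵢ = 6·23 + 4·14 + 1·5 = 199; Σxᵢ² = 53; σ²/τ² = 0.5.
β̂_MAP = 199 / (53 + 0.5) = 199/53.5 ≈ 3.720.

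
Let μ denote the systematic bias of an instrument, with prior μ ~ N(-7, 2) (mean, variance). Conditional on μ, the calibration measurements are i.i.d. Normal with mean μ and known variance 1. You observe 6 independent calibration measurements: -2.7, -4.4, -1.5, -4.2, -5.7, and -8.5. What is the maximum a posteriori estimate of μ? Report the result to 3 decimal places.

n = 6; x̄ = ((-2.7) + (-4.4) + (-1.5) + (-4.2) + (-5.7) + (-8.5))/6 = -27/6 = -4.5.
For a Normal prior and Normal likelihood with known variance, the posterior is Normal; its mode equals its mean, the precision-weighted average.
Prior precision 1/σ₀² = 1/2 = 0.5; data precision n/σ² = 6/1 = 6.
μ̂ = (0.5·(-7) + 6·(-4.5)) / (0.5 + 6) = (-30.5)/6.5 = -61/13 ≈ -4.692.

μ̂_MAP = -4.692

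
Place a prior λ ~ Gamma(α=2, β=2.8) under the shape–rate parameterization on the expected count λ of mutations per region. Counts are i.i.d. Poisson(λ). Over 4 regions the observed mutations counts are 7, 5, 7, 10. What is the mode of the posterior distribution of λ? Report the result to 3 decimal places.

Σxᵢ = 7+5+7+10 = 29, with n = 4.
Posterior ∝ λe^(−2.8λ) · λ^29e^(−4λ) = λ^30e^(−6.8λ), i.e. Gamma(shape=31, rate=6.8).
The mode of a Gamma(a, b) with a ≥ 1 (shape–rate) is (a−1)/b = 30/6.8 ≈ 4.412.

λ̂_MAP = 4.412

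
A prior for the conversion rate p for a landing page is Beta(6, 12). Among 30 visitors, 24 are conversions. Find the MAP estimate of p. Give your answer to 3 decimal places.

p̂_MAP = 0.630

Prior: Beta(6, 12).
Data: 24 successes in 30 trials. The binomial likelihood contributes p^24(1−p)^6, so the posterior is Beta(6+24, 12+6) = Beta(30, 18).
For Beta(a, b) with a, b > 1 the mode is (a−1)/(a+b−2) = 29/46 ≈ 0.630.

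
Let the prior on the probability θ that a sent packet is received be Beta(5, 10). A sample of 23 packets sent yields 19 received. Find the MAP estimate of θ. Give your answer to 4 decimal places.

θ̂_MAP = 0.6389

Prior: Beta(5, 10).
Data: 19 successes in 23 trials. The binomial likelihood contributes θ^19(1−θ)^4, so the posterior is Beta(5+19, 10+4) = Beta(24, 14).
For Beta(a, b) with a, b > 1 the mode is (a−1)/(a+b−2) = 23/36 ≈ 0.6389.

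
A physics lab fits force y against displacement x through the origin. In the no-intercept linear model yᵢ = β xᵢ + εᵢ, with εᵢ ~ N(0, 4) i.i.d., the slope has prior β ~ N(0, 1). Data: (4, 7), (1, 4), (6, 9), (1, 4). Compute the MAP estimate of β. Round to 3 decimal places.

β̂_MAP = 1.552

log p(β | y) = −Σ(yᵢ − βxᵢ)²/(2·4) − β²/(2·1) + const.
Setting the derivative to zero: Σxᵢ(yᵢ − βxᵢ)/4 − β/1 = 0, so β = Σxᵢyᵢ / (Σxᵢ² + σ²/τ²).
Σxᵢyᵢ = 4·7 + 1·4 + 6·9 + 1·4 = 90; Σxᵢ² = 54; σ²/τ² = 4.
β̂_MAP = 90 / (54 + 4) = 90/58 ≈ 1.552.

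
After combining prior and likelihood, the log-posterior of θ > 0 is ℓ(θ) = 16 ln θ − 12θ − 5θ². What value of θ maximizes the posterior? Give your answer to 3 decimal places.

θ̂_MAP = 0.800

ℓ'(θ) = 16/θ − 12 − 10θ. Setting this to zero and multiplying by θ: 10θ² + 12θ − 16 = 0.
θ = (−12 + √(12² + 4·10·16)) / (2·10) = (−12 + √784) / 20 = (−12 + 28)/20 = 4/5.
ℓ''(θ) = −16/θ² − 10 < 0, confirming a maximum.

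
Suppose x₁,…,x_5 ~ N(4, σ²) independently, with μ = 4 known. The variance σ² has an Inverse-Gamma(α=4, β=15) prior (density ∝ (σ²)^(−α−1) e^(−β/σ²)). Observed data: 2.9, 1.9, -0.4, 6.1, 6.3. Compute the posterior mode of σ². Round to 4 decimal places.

Sum of squared deviations about the known mean: SS = (2.9−4)² + (1.9−4)² + (-0.4−4)² + (6.1−4)² + (6.3−4)² = 34.68.
The Normal likelihood contributes (σ²)^(−n/2) exp(−SS/(2σ²)), so the posterior is Inverse-Gamma(α + n/2, β + SS/2) = Inverse-Gamma(6.5, 32.34).
The mode of Inverse-Gamma(a, b) is b/(a+1) = 32.34/7.5 ≈ 4.3120.

σ̂²_MAP = 4.3120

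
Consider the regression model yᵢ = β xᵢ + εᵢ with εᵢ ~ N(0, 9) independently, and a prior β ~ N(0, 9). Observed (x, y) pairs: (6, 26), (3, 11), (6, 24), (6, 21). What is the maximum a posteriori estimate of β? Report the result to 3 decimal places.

β̂_MAP = 3.890

log p(β | y) = −Σ(yᵢ − βxᵢ)²/(2·9) − β²/(2·9) + const.
Setting the derivative to zero: Σxᵢ(yᵢ − βxᵢ)/9 − β/9 = 0, so β = Σxᵢyᵢ / (Σxᵢ² + σ²/τ²).
Σxᵢyᵢ = 6·26 + 3·11 + 6·24 + 6·21 = 459; Σxᵢ² = 117; σ²/τ² = 1.
β̂_MAP = 459 / (117 + 1) = 459/118 ≈ 3.890.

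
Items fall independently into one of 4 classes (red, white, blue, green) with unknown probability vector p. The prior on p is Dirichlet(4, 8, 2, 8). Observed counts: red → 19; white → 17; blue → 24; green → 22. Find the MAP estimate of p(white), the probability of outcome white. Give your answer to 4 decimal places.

MAP estimate of p(white) = 0.2400

The posterior is Dirichlet(αᵢ + nᵢ) = Dirichlet(23, 25, 26, 30).
For a Dirichlet(a₁,…,a_K) with all aᵢ > 1, the mode has j-th component (aⱼ − 1)/(Σaᵢ − K).
Here Σaᵢ = 104 and K = 4, so p(white) = (25 − 1)/(104 − 4) = 24/100 ≈ 0.2400.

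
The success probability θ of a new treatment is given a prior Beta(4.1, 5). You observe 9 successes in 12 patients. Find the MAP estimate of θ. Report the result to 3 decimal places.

θ̂_MAP = 0.634

Prior: Beta(4.1, 5).
Data: 9 successes in 12 trials. The binomial likelihood contributes θ^9(1−θ)^3, so the posterior is Beta(4.1+9, 5+3) = Beta(13.1, 8).
For Beta(a, b) with a, b > 1 the mode is (a−1)/(a+b−2) = 12.1/19.1 ≈ 0.634.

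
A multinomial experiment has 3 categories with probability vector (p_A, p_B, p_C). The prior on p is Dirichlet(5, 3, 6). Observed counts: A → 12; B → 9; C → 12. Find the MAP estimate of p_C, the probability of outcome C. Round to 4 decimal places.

The posterior is Dirichlet(αᵢ + nᵢ) = Dirichlet(17, 12, 18).
For a Dirichlet(a₁,…,a_K) with all aᵢ > 1, the mode has j-th component (aⱼ − 1)/(Σaᵢ − K).
Here Σaᵢ = 47 and K = 3, so p_C = (18 − 1)/(47 − 3) = 17/44 ≈ 0.3864.

MAP estimate of p_C = 0.3864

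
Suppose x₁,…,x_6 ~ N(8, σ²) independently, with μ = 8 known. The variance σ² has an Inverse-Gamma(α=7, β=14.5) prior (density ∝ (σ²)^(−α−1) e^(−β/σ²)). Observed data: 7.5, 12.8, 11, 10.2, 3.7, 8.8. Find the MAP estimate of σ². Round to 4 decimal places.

Sum of squared deviations about the known mean: SS = (7.5−8)² + (12.8−8)² + (11−8)² + (10.2−8)² + (3.7−8)² + (8.8−8)² = 56.26.
The Normal likelihood contributes (σ²)^(−n/2) exp(−SS/(2σ²)), so the posterior is Inverse-Gamma(α + n/2, β + SS/2) = Inverse-Gamma(10, 42.63).
The mode of Inverse-Gamma(a, b) is b/(a+1) = 42.63/11 ≈ 3.8755.

σ̂²_MAP = 3.8755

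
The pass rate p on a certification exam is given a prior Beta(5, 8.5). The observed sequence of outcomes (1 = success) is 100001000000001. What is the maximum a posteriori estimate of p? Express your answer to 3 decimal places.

p̂_MAP = 0.264

Prior: Beta(5, 8.5).
Data: 3 successes in 15 trials (from the sequence). The binomial likelihood contributes p^3(1−p)^12, so the posterior is Beta(5+3, 8.5+12) = Beta(8, 20.5).
For Beta(a, b) with a, b > 1 the mode is (a−1)/(a+b−2) = 7/26.5 ≈ 0.264.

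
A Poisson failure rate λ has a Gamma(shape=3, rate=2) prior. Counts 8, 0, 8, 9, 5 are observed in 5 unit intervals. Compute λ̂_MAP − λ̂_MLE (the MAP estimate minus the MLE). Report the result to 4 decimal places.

MAP − MLE = -1.4286

Σxᵢ = 30. Posterior is Gamma(33, 7); MAP = (33−1)/7 = 32/7 ≈ 4.57143.
MLE = x̄ = 30/5 ≈ 6.00000.
Difference = 32/7 − 30/5 = -10/7 ≈ -1.4286.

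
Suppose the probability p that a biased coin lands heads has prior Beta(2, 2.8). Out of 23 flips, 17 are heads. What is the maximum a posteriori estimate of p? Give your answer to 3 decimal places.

Prior: Beta(2, 2.8).
Data: 17 successes in 23 trials. The binomial likelihood contributes p^17(1−p)^6, so the posterior is Beta(2+17, 2.8+6) = Beta(19, 8.8).
For Beta(a, b) with a, b > 1 the mode is (a−1)/(a+b−2) = 18/25.8 ≈ 0.698.

p̂_MAP = 0.698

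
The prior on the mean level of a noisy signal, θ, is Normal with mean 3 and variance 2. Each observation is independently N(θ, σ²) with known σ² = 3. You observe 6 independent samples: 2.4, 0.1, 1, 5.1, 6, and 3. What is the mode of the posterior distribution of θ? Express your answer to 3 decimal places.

n = 6; x̄ = (2.4 + 0.1 + 1 + 5.1 + 6 + 3)/6 = 17.6/6 = 44/15 ≈ 2.9333.
For a Normal prior and Normal likelihood with known variance, the posterior is Normal; its mode equals its mean, the precision-weighted average.
Prior precision 1/σ₀² = 1/2 = 0.5; data precision n/σ² = 6/3 = 2.
θ̂ = (0.5·3 + 2·(44/15)) / (0.5 + 2) = (221/30)/2.5 = 221/75 ≈ 2.947.

θ̂_MAP = 2.947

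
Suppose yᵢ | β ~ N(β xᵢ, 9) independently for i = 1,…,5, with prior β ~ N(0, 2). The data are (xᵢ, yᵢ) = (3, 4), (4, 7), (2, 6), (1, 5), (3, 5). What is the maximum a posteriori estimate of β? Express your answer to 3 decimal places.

log p(β | y) = −Σ(yᵢ − βxᵢ)²/(2·9) − β²/(2·2) + const.
Setting the derivative to zero: Σxᵢ(yᵢ − βxᵢ)/9 − β/2 = 0, so β = Σxᵢyᵢ / (Σxᵢ² + σ²/τ²).
Σxᵢyᵢ = 3·4 + 4·7 + 2·6 + 1·5 + 3·5 = 72; Σxᵢ² = 39; σ²/τ² = 4.5.
β̂_MAP = 72 / (39 + 4.5) = 72/43.5 ≈ 1.655.

β̂_MAP = 1.655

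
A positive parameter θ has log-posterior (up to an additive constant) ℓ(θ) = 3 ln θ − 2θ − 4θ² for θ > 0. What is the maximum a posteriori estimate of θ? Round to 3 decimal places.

θ̂_MAP = 0.500

ℓ'(θ) = 3/θ − 2 − 8θ. Setting this to zero and multiplying by θ: 8θ² + 2θ − 3 = 0.
θ = (−2 + √(2² + 4·8·3)) / (2·8) = (−2 + √100) / 16 = (−2 + 10)/16 = 1/2.
ℓ''(θ) = −3/θ² − 8 < 0, confirming a maximum.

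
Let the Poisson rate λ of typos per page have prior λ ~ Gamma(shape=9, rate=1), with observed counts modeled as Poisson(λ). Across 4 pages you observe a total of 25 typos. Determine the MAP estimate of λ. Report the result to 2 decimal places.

Σxᵢ = 25, n = 4.
Posterior ∝ λ^8e^(−1λ) · λ^25e^(−4λ) = λ^33e^(−5λ), i.e. Gamma(shape=34, rate=5).
The mode of a Gamma(a, b) with a ≥ 1 (shape–rate) is (a−1)/b = 33/5 ≈ 6.60.

λ̂_MAP = 6.60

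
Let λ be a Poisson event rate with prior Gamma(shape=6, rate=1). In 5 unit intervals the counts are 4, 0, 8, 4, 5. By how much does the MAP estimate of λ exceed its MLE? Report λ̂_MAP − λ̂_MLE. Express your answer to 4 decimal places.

Σxᵢ = 21. Posterior is Gamma(27, 6); MAP = (27−1)/6 = 26/6 ≈ 4.33333.
MLE = x̄ = 21/5 ≈ 4.20000.
Difference = 26/6 − 21/5 = 2/15 ≈ 0.1333.

MAP − MLE = 0.1333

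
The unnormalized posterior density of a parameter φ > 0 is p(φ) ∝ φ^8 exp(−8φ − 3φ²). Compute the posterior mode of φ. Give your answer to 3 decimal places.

φ̂_MAP = 0.667

ℓ'(φ) = 8/φ − 8 − 6φ. Setting this to zero and multiplying by φ: 6φ² + 8φ − 8 = 0.
φ = (−8 + √(8² + 4·6·8)) / (2·6) = (−8 + √256) / 12 = (−8 + 16)/12 = 2/3.
ℓ''(φ) = −8/φ² − 6 < 0, confirming a maximum.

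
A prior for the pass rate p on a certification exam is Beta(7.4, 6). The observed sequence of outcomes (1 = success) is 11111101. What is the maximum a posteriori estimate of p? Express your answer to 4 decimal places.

p̂_MAP = 0.6907

Prior: Beta(7.4, 6).
Data: 7 successes in 8 trials (from the sequence). The binomial likelihood contributes p^7(1−p)^1, so the posterior is Beta(7.4+7, 6+1) = Beta(14.4, 7).
For Beta(a, b) with a, b > 1 the mode is (a−1)/(a+b−2) = 13.4/19.4 ≈ 0.6907.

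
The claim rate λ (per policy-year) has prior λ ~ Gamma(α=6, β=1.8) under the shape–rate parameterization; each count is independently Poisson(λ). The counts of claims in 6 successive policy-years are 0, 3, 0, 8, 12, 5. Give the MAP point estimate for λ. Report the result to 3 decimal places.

λ̂_MAP = 4.231

Σxᵢ = 0+3+0+8+12+5 = 28, with n = 6.
Posterior ∝ λ^5e^(−1.8λ) · λ^28e^(−6λ) = λ^33e^(−7.8λ), i.e. Gamma(shape=34, rate=7.8).
The mode of a Gamma(a, b) with a ≥ 1 (shape–rate) is (a−1)/b = 33/7.8 ≈ 4.231.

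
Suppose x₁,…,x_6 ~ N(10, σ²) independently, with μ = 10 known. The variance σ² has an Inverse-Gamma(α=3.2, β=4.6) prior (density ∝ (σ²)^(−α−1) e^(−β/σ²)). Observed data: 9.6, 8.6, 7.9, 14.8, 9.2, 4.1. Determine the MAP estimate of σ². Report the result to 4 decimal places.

Sum of squared deviations about the known mean: SS = (9.6−10)² + (8.6−10)² + (7.9−10)² + (14.8−10)² + (9.2−10)² + (4.1−10)² = 65.02.
The Normal likelihood contributes (σ²)^(−n/2) exp(−SS/(2σ²)), so the posterior is Inverse-Gamma(α + n/2, β + SS/2) = Inverse-Gamma(6.2, 37.11).
The mode of Inverse-Gamma(a, b) is b/(a+1) = 37.11/7.2 ≈ 5.1542.

σ̂²_MAP = 5.1542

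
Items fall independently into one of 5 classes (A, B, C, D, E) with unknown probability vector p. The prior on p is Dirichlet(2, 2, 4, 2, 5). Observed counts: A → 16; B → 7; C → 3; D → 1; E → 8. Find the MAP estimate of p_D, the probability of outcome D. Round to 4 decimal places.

MAP estimate of p_D = 0.0444

The posterior is Dirichlet(αᵢ + nᵢ) = Dirichlet(18, 9, 7, 3, 13).
For a Dirichlet(a₁,…,a_K) with all aᵢ > 1, the mode has j-th component (aⱼ − 1)/(Σaᵢ − K).
Here Σaᵢ = 50 and K = 5, so p_D = (3 − 1)/(50 − 5) = 2/45 ≈ 0.0444.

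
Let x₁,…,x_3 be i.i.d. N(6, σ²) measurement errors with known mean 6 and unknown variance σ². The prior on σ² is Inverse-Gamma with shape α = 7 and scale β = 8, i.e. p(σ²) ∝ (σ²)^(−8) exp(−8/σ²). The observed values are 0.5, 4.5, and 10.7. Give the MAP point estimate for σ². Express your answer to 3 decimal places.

σ̂²_MAP = 3.715

Sum of squared deviations about the known mean: SS = (0.5−6)² + (4.5−6)² + (10.7−6)² = 54.59.
The Normal likelihood contributes (σ²)^(−n/2) exp(−SS/(2σ²)), so the posterior is Inverse-Gamma(α + n/2, β + SS/2) = Inverse-Gamma(8.5, 35.295).
The mode of Inverse-Gamma(a, b) is b/(a+1) = 35.295/9.5 ≈ 3.715.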